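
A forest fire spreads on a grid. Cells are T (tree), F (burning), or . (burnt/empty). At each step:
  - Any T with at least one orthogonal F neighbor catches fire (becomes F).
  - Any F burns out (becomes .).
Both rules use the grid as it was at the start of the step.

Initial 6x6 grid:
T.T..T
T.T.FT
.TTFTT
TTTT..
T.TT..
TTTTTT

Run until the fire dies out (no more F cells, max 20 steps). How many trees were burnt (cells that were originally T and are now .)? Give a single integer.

Step 1: +4 fires, +2 burnt (F count now 4)
Step 2: +6 fires, +4 burnt (F count now 6)
Step 3: +4 fires, +6 burnt (F count now 4)
Step 4: +3 fires, +4 burnt (F count now 3)
Step 5: +3 fires, +3 burnt (F count now 3)
Step 6: +1 fires, +3 burnt (F count now 1)
Step 7: +0 fires, +1 burnt (F count now 0)
Fire out after step 7
Initially T: 23, now '.': 34
Total burnt (originally-T cells now '.'): 21

Answer: 21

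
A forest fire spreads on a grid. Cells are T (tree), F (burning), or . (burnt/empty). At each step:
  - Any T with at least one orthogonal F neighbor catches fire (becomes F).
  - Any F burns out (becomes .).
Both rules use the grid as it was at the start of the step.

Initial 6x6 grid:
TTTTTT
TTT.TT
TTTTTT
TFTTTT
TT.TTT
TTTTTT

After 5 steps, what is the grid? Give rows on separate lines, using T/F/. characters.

Step 1: 4 trees catch fire, 1 burn out
  TTTTTT
  TTT.TT
  TFTTTT
  F.FTTT
  TF.TTT
  TTTTTT
Step 2: 6 trees catch fire, 4 burn out
  TTTTTT
  TFT.TT
  F.FTTT
  ...FTT
  F..TTT
  TFTTTT
Step 3: 8 trees catch fire, 6 burn out
  TFTTTT
  F.F.TT
  ...FTT
  ....FT
  ...FTT
  F.FTTT
Step 4: 6 trees catch fire, 8 burn out
  F.FTTT
  ....TT
  ....FT
  .....F
  ....FT
  ...FTT
Step 5: 5 trees catch fire, 6 burn out
  ...FTT
  ....FT
  .....F
  ......
  .....F
  ....FT

...FTT
....FT
.....F
......
.....F
....FT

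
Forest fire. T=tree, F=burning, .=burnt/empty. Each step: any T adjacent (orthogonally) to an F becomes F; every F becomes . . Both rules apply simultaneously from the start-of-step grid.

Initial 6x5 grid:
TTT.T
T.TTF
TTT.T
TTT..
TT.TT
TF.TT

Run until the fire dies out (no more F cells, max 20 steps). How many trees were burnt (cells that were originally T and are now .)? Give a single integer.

Answer: 17

Derivation:
Step 1: +5 fires, +2 burnt (F count now 5)
Step 2: +3 fires, +5 burnt (F count now 3)
Step 3: +5 fires, +3 burnt (F count now 5)
Step 4: +2 fires, +5 burnt (F count now 2)
Step 5: +2 fires, +2 burnt (F count now 2)
Step 6: +0 fires, +2 burnt (F count now 0)
Fire out after step 6
Initially T: 21, now '.': 26
Total burnt (originally-T cells now '.'): 17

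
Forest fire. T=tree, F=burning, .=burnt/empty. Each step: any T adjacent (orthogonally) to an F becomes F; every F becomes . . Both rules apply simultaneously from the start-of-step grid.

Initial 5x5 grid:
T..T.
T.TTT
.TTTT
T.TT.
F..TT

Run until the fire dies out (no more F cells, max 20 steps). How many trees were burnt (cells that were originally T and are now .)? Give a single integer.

Step 1: +1 fires, +1 burnt (F count now 1)
Step 2: +0 fires, +1 burnt (F count now 0)
Fire out after step 2
Initially T: 15, now '.': 11
Total burnt (originally-T cells now '.'): 1

Answer: 1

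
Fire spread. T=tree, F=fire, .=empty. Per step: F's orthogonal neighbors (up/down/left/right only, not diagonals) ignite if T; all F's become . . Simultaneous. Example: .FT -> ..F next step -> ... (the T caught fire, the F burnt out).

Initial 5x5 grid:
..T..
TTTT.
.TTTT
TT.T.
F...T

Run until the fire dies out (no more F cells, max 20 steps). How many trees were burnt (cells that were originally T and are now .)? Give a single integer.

Step 1: +1 fires, +1 burnt (F count now 1)
Step 2: +1 fires, +1 burnt (F count now 1)
Step 3: +1 fires, +1 burnt (F count now 1)
Step 4: +2 fires, +1 burnt (F count now 2)
Step 5: +3 fires, +2 burnt (F count now 3)
Step 6: +4 fires, +3 burnt (F count now 4)
Step 7: +0 fires, +4 burnt (F count now 0)
Fire out after step 7
Initially T: 13, now '.': 24
Total burnt (originally-T cells now '.'): 12

Answer: 12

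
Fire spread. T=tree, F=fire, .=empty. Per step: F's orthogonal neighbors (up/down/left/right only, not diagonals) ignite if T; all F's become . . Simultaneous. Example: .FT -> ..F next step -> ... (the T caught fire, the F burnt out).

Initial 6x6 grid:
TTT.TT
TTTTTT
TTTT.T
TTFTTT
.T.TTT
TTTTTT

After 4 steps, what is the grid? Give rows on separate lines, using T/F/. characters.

Step 1: 3 trees catch fire, 1 burn out
  TTT.TT
  TTTTTT
  TTFT.T
  TF.FTT
  .T.TTT
  TTTTTT
Step 2: 7 trees catch fire, 3 burn out
  TTT.TT
  TTFTTT
  TF.F.T
  F...FT
  .F.FTT
  TTTTTT
Step 3: 8 trees catch fire, 7 burn out
  TTF.TT
  TF.FTT
  F....T
  .....F
  ....FT
  TFTFTT
Step 4: 8 trees catch fire, 8 burn out
  TF..TT
  F...FT
  .....F
  ......
  .....F
  F.F.FT

TF..TT
F...FT
.....F
......
.....F
F.F.FT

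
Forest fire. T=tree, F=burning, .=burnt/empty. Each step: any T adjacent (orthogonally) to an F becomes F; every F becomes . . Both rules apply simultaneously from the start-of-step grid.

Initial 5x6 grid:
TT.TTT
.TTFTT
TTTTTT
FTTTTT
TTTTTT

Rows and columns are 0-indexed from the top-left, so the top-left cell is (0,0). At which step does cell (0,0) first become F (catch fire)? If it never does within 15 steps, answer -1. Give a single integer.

Step 1: cell (0,0)='T' (+7 fires, +2 burnt)
Step 2: cell (0,0)='T' (+9 fires, +7 burnt)
Step 3: cell (0,0)='T' (+6 fires, +9 burnt)
Step 4: cell (0,0)='F' (+3 fires, +6 burnt)
  -> target ignites at step 4
Step 5: cell (0,0)='.' (+1 fires, +3 burnt)
Step 6: cell (0,0)='.' (+0 fires, +1 burnt)
  fire out at step 6

4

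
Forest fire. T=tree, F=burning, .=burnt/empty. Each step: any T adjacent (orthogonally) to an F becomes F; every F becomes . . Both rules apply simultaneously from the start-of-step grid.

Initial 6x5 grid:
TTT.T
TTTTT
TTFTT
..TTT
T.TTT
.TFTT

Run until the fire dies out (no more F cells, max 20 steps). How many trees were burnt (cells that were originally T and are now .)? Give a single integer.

Answer: 22

Derivation:
Step 1: +7 fires, +2 burnt (F count now 7)
Step 2: +8 fires, +7 burnt (F count now 8)
Step 3: +5 fires, +8 burnt (F count now 5)
Step 4: +2 fires, +5 burnt (F count now 2)
Step 5: +0 fires, +2 burnt (F count now 0)
Fire out after step 5
Initially T: 23, now '.': 29
Total burnt (originally-T cells now '.'): 22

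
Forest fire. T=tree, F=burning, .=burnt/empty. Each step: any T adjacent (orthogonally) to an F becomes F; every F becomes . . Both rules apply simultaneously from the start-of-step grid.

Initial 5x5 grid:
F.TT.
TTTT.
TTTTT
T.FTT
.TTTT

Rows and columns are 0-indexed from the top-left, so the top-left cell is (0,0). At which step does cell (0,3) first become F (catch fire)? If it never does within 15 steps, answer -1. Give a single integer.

Step 1: cell (0,3)='T' (+4 fires, +2 burnt)
Step 2: cell (0,3)='T' (+8 fires, +4 burnt)
Step 3: cell (0,3)='T' (+5 fires, +8 burnt)
Step 4: cell (0,3)='F' (+1 fires, +5 burnt)
  -> target ignites at step 4
Step 5: cell (0,3)='.' (+0 fires, +1 burnt)
  fire out at step 5

4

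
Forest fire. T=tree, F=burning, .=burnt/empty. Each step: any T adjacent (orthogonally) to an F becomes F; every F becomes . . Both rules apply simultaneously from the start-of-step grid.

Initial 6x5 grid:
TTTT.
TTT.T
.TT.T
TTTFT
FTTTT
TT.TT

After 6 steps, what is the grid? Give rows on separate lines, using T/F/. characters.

Step 1: 6 trees catch fire, 2 burn out
  TTTT.
  TTT.T
  .TT.T
  FTF.F
  .FTFT
  FT.TT
Step 2: 7 trees catch fire, 6 burn out
  TTTT.
  TTT.T
  .TF.F
  .F...
  ..F.F
  .F.FT
Step 3: 4 trees catch fire, 7 burn out
  TTTT.
  TTF.F
  .F...
  .....
  .....
  ....F
Step 4: 2 trees catch fire, 4 burn out
  TTFT.
  TF...
  .....
  .....
  .....
  .....
Step 5: 3 trees catch fire, 2 burn out
  TF.F.
  F....
  .....
  .....
  .....
  .....
Step 6: 1 trees catch fire, 3 burn out
  F....
  .....
  .....
  .....
  .....
  .....

F....
.....
.....
.....
.....
.....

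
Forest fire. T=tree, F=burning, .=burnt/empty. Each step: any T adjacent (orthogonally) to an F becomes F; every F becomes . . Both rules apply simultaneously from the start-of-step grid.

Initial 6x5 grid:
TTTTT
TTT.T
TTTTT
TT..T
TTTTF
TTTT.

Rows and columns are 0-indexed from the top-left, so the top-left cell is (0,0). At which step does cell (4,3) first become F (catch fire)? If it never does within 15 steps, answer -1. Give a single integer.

Step 1: cell (4,3)='F' (+2 fires, +1 burnt)
  -> target ignites at step 1
Step 2: cell (4,3)='.' (+3 fires, +2 burnt)
Step 3: cell (4,3)='.' (+4 fires, +3 burnt)
Step 4: cell (4,3)='.' (+5 fires, +4 burnt)
Step 5: cell (4,3)='.' (+5 fires, +5 burnt)
Step 6: cell (4,3)='.' (+3 fires, +5 burnt)
Step 7: cell (4,3)='.' (+2 fires, +3 burnt)
Step 8: cell (4,3)='.' (+1 fires, +2 burnt)
Step 9: cell (4,3)='.' (+0 fires, +1 burnt)
  fire out at step 9

1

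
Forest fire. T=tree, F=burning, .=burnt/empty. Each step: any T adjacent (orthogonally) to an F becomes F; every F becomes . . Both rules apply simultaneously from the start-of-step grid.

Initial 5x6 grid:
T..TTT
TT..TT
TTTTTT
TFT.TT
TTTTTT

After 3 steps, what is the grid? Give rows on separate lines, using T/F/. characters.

Step 1: 4 trees catch fire, 1 burn out
  T..TTT
  TT..TT
  TFTTTT
  F.F.TT
  TFTTTT
Step 2: 5 trees catch fire, 4 burn out
  T..TTT
  TF..TT
  F.FTTT
  ....TT
  F.FTTT
Step 3: 3 trees catch fire, 5 burn out
  T..TTT
  F...TT
  ...FTT
  ....TT
  ...FTT

T..TTT
F...TT
...FTT
....TT
...FTT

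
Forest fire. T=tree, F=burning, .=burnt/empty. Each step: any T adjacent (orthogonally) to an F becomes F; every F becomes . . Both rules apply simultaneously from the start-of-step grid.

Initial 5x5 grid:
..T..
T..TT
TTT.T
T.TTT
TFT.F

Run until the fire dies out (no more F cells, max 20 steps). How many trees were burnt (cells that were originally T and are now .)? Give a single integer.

Answer: 13

Derivation:
Step 1: +3 fires, +2 burnt (F count now 3)
Step 2: +4 fires, +3 burnt (F count now 4)
Step 3: +3 fires, +4 burnt (F count now 3)
Step 4: +3 fires, +3 burnt (F count now 3)
Step 5: +0 fires, +3 burnt (F count now 0)
Fire out after step 5
Initially T: 14, now '.': 24
Total burnt (originally-T cells now '.'): 13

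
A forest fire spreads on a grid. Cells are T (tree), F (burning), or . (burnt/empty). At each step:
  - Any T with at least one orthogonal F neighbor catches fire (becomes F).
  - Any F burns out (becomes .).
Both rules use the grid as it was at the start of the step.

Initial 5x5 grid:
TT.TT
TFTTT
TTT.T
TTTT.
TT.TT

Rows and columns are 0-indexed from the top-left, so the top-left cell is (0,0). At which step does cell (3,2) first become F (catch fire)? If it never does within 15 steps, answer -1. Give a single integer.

Step 1: cell (3,2)='T' (+4 fires, +1 burnt)
Step 2: cell (3,2)='T' (+5 fires, +4 burnt)
Step 3: cell (3,2)='F' (+5 fires, +5 burnt)
  -> target ignites at step 3
Step 4: cell (3,2)='.' (+4 fires, +5 burnt)
Step 5: cell (3,2)='.' (+1 fires, +4 burnt)
Step 6: cell (3,2)='.' (+1 fires, +1 burnt)
Step 7: cell (3,2)='.' (+0 fires, +1 burnt)
  fire out at step 7

3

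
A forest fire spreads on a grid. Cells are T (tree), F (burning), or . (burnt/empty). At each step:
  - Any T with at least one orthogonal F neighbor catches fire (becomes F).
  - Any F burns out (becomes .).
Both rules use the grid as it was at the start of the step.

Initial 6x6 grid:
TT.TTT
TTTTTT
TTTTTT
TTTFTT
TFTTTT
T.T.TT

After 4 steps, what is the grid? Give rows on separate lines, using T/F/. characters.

Step 1: 7 trees catch fire, 2 burn out
  TT.TTT
  TTTTTT
  TTTFTT
  TFF.FT
  F.FFTT
  T.T.TT
Step 2: 9 trees catch fire, 7 burn out
  TT.TTT
  TTTFTT
  TFF.FT
  F....F
  ....FT
  F.F.TT
Step 3: 8 trees catch fire, 9 burn out
  TT.FTT
  TFF.FT
  F....F
  ......
  .....F
  ....FT
Step 4: 5 trees catch fire, 8 burn out
  TF..FT
  F....F
  ......
  ......
  ......
  .....F

TF..FT
F....F
......
......
......
.....F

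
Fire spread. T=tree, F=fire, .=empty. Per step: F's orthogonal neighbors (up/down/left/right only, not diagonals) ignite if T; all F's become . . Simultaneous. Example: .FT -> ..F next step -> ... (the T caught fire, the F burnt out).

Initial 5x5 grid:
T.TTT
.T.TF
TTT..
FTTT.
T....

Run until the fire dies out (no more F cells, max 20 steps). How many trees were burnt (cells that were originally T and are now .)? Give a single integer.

Step 1: +5 fires, +2 burnt (F count now 5)
Step 2: +3 fires, +5 burnt (F count now 3)
Step 3: +4 fires, +3 burnt (F count now 4)
Step 4: +0 fires, +4 burnt (F count now 0)
Fire out after step 4
Initially T: 13, now '.': 24
Total burnt (originally-T cells now '.'): 12

Answer: 12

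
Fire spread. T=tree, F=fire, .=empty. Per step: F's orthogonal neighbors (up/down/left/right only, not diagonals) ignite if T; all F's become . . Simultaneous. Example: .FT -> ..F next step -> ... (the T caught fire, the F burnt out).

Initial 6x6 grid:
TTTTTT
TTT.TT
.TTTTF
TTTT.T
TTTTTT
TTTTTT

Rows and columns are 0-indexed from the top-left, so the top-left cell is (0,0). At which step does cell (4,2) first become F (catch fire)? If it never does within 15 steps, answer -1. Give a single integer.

Step 1: cell (4,2)='T' (+3 fires, +1 burnt)
Step 2: cell (4,2)='T' (+4 fires, +3 burnt)
Step 3: cell (4,2)='T' (+5 fires, +4 burnt)
Step 4: cell (4,2)='T' (+6 fires, +5 burnt)
Step 5: cell (4,2)='F' (+5 fires, +6 burnt)
  -> target ignites at step 5
Step 6: cell (4,2)='.' (+5 fires, +5 burnt)
Step 7: cell (4,2)='.' (+3 fires, +5 burnt)
Step 8: cell (4,2)='.' (+1 fires, +3 burnt)
Step 9: cell (4,2)='.' (+0 fires, +1 burnt)
  fire out at step 9

5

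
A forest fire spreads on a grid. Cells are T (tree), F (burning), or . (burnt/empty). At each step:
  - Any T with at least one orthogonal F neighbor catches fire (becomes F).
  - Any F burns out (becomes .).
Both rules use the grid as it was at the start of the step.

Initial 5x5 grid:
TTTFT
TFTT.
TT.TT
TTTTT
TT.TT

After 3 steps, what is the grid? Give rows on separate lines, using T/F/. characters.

Step 1: 7 trees catch fire, 2 burn out
  TFF.F
  F.FF.
  TF.TT
  TTTTT
  TT.TT
Step 2: 4 trees catch fire, 7 burn out
  F....
  .....
  F..FT
  TFTTT
  TT.TT
Step 3: 5 trees catch fire, 4 burn out
  .....
  .....
  ....F
  F.FFT
  TF.TT

.....
.....
....F
F.FFT
TF.TT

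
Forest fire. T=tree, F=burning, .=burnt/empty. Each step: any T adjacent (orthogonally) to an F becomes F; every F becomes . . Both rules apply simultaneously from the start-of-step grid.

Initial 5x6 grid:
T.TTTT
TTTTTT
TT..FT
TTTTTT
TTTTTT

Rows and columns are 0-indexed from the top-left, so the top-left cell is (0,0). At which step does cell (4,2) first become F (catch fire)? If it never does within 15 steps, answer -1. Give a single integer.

Step 1: cell (4,2)='T' (+3 fires, +1 burnt)
Step 2: cell (4,2)='T' (+6 fires, +3 burnt)
Step 3: cell (4,2)='T' (+6 fires, +6 burnt)
Step 4: cell (4,2)='F' (+4 fires, +6 burnt)
  -> target ignites at step 4
Step 5: cell (4,2)='.' (+4 fires, +4 burnt)
Step 6: cell (4,2)='.' (+3 fires, +4 burnt)
Step 7: cell (4,2)='.' (+0 fires, +3 burnt)
  fire out at step 7

4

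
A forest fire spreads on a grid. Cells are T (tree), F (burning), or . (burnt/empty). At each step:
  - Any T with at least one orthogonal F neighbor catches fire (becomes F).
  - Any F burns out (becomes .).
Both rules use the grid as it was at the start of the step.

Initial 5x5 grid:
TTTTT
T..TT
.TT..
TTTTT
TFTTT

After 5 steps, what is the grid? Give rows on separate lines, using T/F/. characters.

Step 1: 3 trees catch fire, 1 burn out
  TTTTT
  T..TT
  .TT..
  TFTTT
  F.FTT
Step 2: 4 trees catch fire, 3 burn out
  TTTTT
  T..TT
  .FT..
  F.FTT
  ...FT
Step 3: 3 trees catch fire, 4 burn out
  TTTTT
  T..TT
  ..F..
  ...FT
  ....F
Step 4: 1 trees catch fire, 3 burn out
  TTTTT
  T..TT
  .....
  ....F
  .....
Step 5: 0 trees catch fire, 1 burn out
  TTTTT
  T..TT
  .....
  .....
  .....

TTTTT
T..TT
.....
.....
.....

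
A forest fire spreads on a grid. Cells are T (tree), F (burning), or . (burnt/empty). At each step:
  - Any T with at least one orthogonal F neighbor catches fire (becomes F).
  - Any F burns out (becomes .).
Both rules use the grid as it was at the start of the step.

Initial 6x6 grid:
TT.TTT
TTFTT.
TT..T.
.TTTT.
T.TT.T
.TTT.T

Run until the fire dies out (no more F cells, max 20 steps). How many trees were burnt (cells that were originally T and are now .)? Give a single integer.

Step 1: +2 fires, +1 burnt (F count now 2)
Step 2: +5 fires, +2 burnt (F count now 5)
Step 3: +5 fires, +5 burnt (F count now 5)
Step 4: +3 fires, +5 burnt (F count now 3)
Step 5: +2 fires, +3 burnt (F count now 2)
Step 6: +2 fires, +2 burnt (F count now 2)
Step 7: +2 fires, +2 burnt (F count now 2)
Step 8: +0 fires, +2 burnt (F count now 0)
Fire out after step 8
Initially T: 24, now '.': 33
Total burnt (originally-T cells now '.'): 21

Answer: 21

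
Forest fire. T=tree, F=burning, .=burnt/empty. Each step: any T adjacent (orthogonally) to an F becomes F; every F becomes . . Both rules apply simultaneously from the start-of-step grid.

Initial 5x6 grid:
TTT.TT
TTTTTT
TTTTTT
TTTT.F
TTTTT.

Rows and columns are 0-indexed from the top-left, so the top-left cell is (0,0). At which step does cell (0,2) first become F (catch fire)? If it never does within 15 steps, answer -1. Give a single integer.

Step 1: cell (0,2)='T' (+1 fires, +1 burnt)
Step 2: cell (0,2)='T' (+2 fires, +1 burnt)
Step 3: cell (0,2)='T' (+3 fires, +2 burnt)
Step 4: cell (0,2)='T' (+4 fires, +3 burnt)
Step 5: cell (0,2)='T' (+4 fires, +4 burnt)
Step 6: cell (0,2)='F' (+6 fires, +4 burnt)
  -> target ignites at step 6
Step 7: cell (0,2)='.' (+4 fires, +6 burnt)
Step 8: cell (0,2)='.' (+2 fires, +4 burnt)
Step 9: cell (0,2)='.' (+0 fires, +2 burnt)
  fire out at step 9

6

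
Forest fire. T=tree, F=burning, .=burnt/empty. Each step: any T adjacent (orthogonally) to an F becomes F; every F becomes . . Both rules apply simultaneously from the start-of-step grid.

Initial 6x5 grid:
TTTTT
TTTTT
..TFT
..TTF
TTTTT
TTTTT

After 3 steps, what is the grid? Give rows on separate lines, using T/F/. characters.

Step 1: 5 trees catch fire, 2 burn out
  TTTTT
  TTTFT
  ..F.F
  ..TF.
  TTTTF
  TTTTT
Step 2: 6 trees catch fire, 5 burn out
  TTTFT
  TTF.F
  .....
  ..F..
  TTTF.
  TTTTF
Step 3: 5 trees catch fire, 6 burn out
  TTF.F
  TF...
  .....
  .....
  TTF..
  TTTF.

TTF.F
TF...
.....
.....
TTF..
TTTF.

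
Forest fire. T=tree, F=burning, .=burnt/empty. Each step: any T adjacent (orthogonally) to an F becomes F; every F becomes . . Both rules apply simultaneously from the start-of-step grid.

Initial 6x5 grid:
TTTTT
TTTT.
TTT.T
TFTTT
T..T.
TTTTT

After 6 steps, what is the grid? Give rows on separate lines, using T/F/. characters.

Step 1: 3 trees catch fire, 1 burn out
  TTTTT
  TTTT.
  TFT.T
  F.FTT
  T..T.
  TTTTT
Step 2: 5 trees catch fire, 3 burn out
  TTTTT
  TFTT.
  F.F.T
  ...FT
  F..T.
  TTTTT
Step 3: 6 trees catch fire, 5 burn out
  TFTTT
  F.FT.
  ....T
  ....F
  ...F.
  FTTTT
Step 4: 6 trees catch fire, 6 burn out
  F.FTT
  ...F.
  ....F
  .....
  .....
  .FTFT
Step 5: 3 trees catch fire, 6 burn out
  ...FT
  .....
  .....
  .....
  .....
  ..F.F
Step 6: 1 trees catch fire, 3 burn out
  ....F
  .....
  .....
  .....
  .....
  .....

....F
.....
.....
.....
.....
.....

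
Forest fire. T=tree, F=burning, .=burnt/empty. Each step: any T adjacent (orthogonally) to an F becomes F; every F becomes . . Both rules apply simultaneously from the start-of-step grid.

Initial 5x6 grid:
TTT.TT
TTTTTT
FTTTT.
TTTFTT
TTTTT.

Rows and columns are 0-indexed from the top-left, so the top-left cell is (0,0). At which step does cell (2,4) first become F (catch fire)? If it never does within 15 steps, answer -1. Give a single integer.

Step 1: cell (2,4)='T' (+7 fires, +2 burnt)
Step 2: cell (2,4)='F' (+10 fires, +7 burnt)
  -> target ignites at step 2
Step 3: cell (2,4)='.' (+4 fires, +10 burnt)
Step 4: cell (2,4)='.' (+3 fires, +4 burnt)
Step 5: cell (2,4)='.' (+1 fires, +3 burnt)
Step 6: cell (2,4)='.' (+0 fires, +1 burnt)
  fire out at step 6

2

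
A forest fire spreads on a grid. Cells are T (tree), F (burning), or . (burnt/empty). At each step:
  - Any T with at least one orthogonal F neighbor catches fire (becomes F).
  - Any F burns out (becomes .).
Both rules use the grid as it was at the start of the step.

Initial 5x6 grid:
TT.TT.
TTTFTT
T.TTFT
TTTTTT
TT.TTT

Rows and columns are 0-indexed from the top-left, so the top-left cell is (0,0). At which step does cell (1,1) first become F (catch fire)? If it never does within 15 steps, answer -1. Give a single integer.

Step 1: cell (1,1)='T' (+6 fires, +2 burnt)
Step 2: cell (1,1)='F' (+7 fires, +6 burnt)
  -> target ignites at step 2
Step 3: cell (1,1)='.' (+5 fires, +7 burnt)
Step 4: cell (1,1)='.' (+3 fires, +5 burnt)
Step 5: cell (1,1)='.' (+2 fires, +3 burnt)
Step 6: cell (1,1)='.' (+1 fires, +2 burnt)
Step 7: cell (1,1)='.' (+0 fires, +1 burnt)
  fire out at step 7

2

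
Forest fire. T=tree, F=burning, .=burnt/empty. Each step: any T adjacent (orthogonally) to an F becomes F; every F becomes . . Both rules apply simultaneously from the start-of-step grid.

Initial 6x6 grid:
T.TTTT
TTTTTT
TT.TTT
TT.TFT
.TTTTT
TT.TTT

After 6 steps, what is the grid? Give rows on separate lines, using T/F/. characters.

Step 1: 4 trees catch fire, 1 burn out
  T.TTTT
  TTTTTT
  TT.TFT
  TT.F.F
  .TTTFT
  TT.TTT
Step 2: 6 trees catch fire, 4 burn out
  T.TTTT
  TTTTFT
  TT.F.F
  TT....
  .TTF.F
  TT.TFT
Step 3: 6 trees catch fire, 6 burn out
  T.TTFT
  TTTF.F
  TT....
  TT....
  .TF...
  TT.F.F
Step 4: 4 trees catch fire, 6 burn out
  T.TF.F
  TTF...
  TT....
  TT....
  .F....
  TT....
Step 5: 4 trees catch fire, 4 burn out
  T.F...
  TF....
  TT....
  TF....
  ......
  TF....
Step 6: 4 trees catch fire, 4 burn out
  T.....
  F.....
  TF....
  F.....
  ......
  F.....

T.....
F.....
TF....
F.....
......
F.....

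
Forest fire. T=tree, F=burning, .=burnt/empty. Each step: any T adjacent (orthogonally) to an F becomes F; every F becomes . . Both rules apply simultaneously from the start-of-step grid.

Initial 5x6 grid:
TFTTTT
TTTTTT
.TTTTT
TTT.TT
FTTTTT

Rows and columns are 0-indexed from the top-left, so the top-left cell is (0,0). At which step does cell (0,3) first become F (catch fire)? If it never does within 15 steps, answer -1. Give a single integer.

Step 1: cell (0,3)='T' (+5 fires, +2 burnt)
Step 2: cell (0,3)='F' (+6 fires, +5 burnt)
  -> target ignites at step 2
Step 3: cell (0,3)='.' (+5 fires, +6 burnt)
Step 4: cell (0,3)='.' (+4 fires, +5 burnt)
Step 5: cell (0,3)='.' (+4 fires, +4 burnt)
Step 6: cell (0,3)='.' (+2 fires, +4 burnt)
Step 7: cell (0,3)='.' (+0 fires, +2 burnt)
  fire out at step 7

2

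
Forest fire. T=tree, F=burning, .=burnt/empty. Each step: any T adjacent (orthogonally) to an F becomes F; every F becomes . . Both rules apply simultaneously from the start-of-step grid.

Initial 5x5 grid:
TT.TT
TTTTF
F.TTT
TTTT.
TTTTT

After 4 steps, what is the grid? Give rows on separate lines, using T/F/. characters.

Step 1: 5 trees catch fire, 2 burn out
  TT.TF
  FTTF.
  ..TTF
  FTTT.
  TTTTT
Step 2: 7 trees catch fire, 5 burn out
  FT.F.
  .FF..
  ..TF.
  .FTT.
  FTTTT
Step 3: 5 trees catch fire, 7 burn out
  .F...
  .....
  ..F..
  ..FF.
  .FTTT
Step 4: 2 trees catch fire, 5 burn out
  .....
  .....
  .....
  .....
  ..FFT

.....
.....
.....
.....
..FFT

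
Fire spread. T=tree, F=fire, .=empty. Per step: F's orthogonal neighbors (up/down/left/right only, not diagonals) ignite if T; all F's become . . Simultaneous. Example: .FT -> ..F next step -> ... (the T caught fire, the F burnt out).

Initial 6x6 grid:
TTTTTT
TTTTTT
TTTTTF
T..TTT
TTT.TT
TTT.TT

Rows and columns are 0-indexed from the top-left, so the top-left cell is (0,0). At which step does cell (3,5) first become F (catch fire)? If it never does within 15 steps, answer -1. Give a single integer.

Step 1: cell (3,5)='F' (+3 fires, +1 burnt)
  -> target ignites at step 1
Step 2: cell (3,5)='.' (+5 fires, +3 burnt)
Step 3: cell (3,5)='.' (+6 fires, +5 burnt)
Step 4: cell (3,5)='.' (+4 fires, +6 burnt)
Step 5: cell (3,5)='.' (+3 fires, +4 burnt)
Step 6: cell (3,5)='.' (+3 fires, +3 burnt)
Step 7: cell (3,5)='.' (+2 fires, +3 burnt)
Step 8: cell (3,5)='.' (+2 fires, +2 burnt)
Step 9: cell (3,5)='.' (+2 fires, +2 burnt)
Step 10: cell (3,5)='.' (+1 fires, +2 burnt)
Step 11: cell (3,5)='.' (+0 fires, +1 burnt)
  fire out at step 11

1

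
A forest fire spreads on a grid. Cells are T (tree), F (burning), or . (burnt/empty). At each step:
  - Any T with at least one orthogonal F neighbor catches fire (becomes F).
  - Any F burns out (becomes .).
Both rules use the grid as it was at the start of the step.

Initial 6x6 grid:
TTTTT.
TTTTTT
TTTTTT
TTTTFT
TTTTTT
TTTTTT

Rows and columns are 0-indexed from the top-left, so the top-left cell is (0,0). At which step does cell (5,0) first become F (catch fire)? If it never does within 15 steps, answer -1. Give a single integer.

Step 1: cell (5,0)='T' (+4 fires, +1 burnt)
Step 2: cell (5,0)='T' (+7 fires, +4 burnt)
Step 3: cell (5,0)='T' (+8 fires, +7 burnt)
Step 4: cell (5,0)='T' (+6 fires, +8 burnt)
Step 5: cell (5,0)='T' (+5 fires, +6 burnt)
Step 6: cell (5,0)='F' (+3 fires, +5 burnt)
  -> target ignites at step 6
Step 7: cell (5,0)='.' (+1 fires, +3 burnt)
Step 8: cell (5,0)='.' (+0 fires, +1 burnt)
  fire out at step 8

6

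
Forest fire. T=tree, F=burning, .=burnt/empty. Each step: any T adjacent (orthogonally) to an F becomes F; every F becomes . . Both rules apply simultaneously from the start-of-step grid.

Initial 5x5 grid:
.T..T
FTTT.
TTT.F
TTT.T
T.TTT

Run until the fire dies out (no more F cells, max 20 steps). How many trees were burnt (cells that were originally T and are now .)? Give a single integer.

Step 1: +3 fires, +2 burnt (F count now 3)
Step 2: +5 fires, +3 burnt (F count now 5)
Step 3: +5 fires, +5 burnt (F count now 5)
Step 4: +2 fires, +5 burnt (F count now 2)
Step 5: +0 fires, +2 burnt (F count now 0)
Fire out after step 5
Initially T: 16, now '.': 24
Total burnt (originally-T cells now '.'): 15

Answer: 15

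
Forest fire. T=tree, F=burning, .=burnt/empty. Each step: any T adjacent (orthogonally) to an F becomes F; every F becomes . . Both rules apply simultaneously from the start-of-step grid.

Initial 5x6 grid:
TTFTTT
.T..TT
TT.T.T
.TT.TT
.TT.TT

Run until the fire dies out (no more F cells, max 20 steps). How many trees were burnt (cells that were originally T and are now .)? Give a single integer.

Step 1: +2 fires, +1 burnt (F count now 2)
Step 2: +3 fires, +2 burnt (F count now 3)
Step 3: +3 fires, +3 burnt (F count now 3)
Step 4: +3 fires, +3 burnt (F count now 3)
Step 5: +3 fires, +3 burnt (F count now 3)
Step 6: +2 fires, +3 burnt (F count now 2)
Step 7: +2 fires, +2 burnt (F count now 2)
Step 8: +1 fires, +2 burnt (F count now 1)
Step 9: +0 fires, +1 burnt (F count now 0)
Fire out after step 9
Initially T: 20, now '.': 29
Total burnt (originally-T cells now '.'): 19

Answer: 19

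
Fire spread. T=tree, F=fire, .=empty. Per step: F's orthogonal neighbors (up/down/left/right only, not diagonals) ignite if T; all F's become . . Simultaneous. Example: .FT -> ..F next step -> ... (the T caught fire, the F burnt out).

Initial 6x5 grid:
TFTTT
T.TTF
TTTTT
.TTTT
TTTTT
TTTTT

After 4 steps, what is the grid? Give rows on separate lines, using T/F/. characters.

Step 1: 5 trees catch fire, 2 burn out
  F.FTF
  T.TF.
  TTTTF
  .TTTT
  TTTTT
  TTTTT
Step 2: 5 trees catch fire, 5 burn out
  ...F.
  F.F..
  TTTF.
  .TTTF
  TTTTT
  TTTTT
Step 3: 4 trees catch fire, 5 burn out
  .....
  .....
  FTF..
  .TTF.
  TTTTF
  TTTTT
Step 4: 4 trees catch fire, 4 burn out
  .....
  .....
  .F...
  .TF..
  TTTF.
  TTTTF

.....
.....
.F...
.TF..
TTTF.
TTTTF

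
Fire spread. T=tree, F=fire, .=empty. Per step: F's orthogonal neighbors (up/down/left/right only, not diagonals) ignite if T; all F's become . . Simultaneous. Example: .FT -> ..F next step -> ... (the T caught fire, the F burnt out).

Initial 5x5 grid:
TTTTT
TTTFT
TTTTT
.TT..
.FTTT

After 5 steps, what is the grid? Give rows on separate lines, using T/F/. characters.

Step 1: 6 trees catch fire, 2 burn out
  TTTFT
  TTF.F
  TTTFT
  .FT..
  ..FTT
Step 2: 8 trees catch fire, 6 burn out
  TTF.F
  TF...
  TFF.F
  ..F..
  ...FT
Step 3: 4 trees catch fire, 8 burn out
  TF...
  F....
  F....
  .....
  ....F
Step 4: 1 trees catch fire, 4 burn out
  F....
  .....
  .....
  .....
  .....
Step 5: 0 trees catch fire, 1 burn out
  .....
  .....
  .....
  .....
  .....

.....
.....
.....
.....
.....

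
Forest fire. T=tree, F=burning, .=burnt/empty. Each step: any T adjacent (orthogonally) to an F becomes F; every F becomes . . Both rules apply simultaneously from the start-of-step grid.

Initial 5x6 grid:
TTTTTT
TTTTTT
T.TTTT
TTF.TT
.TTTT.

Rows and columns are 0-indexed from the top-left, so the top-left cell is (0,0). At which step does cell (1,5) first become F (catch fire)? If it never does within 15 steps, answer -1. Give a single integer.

Step 1: cell (1,5)='T' (+3 fires, +1 burnt)
Step 2: cell (1,5)='T' (+5 fires, +3 burnt)
Step 3: cell (1,5)='T' (+6 fires, +5 burnt)
Step 4: cell (1,5)='T' (+6 fires, +6 burnt)
Step 5: cell (1,5)='F' (+4 fires, +6 burnt)
  -> target ignites at step 5
Step 6: cell (1,5)='.' (+1 fires, +4 burnt)
Step 7: cell (1,5)='.' (+0 fires, +1 burnt)
  fire out at step 7

5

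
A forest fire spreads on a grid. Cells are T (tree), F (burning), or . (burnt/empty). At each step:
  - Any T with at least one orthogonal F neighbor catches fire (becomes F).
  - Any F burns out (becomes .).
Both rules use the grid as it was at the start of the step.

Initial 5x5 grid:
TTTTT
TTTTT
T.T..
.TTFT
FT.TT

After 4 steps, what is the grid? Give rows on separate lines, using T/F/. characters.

Step 1: 4 trees catch fire, 2 burn out
  TTTTT
  TTTTT
  T.T..
  .TF.F
  .F.FT
Step 2: 3 trees catch fire, 4 burn out
  TTTTT
  TTTTT
  T.F..
  .F...
  ....F
Step 3: 1 trees catch fire, 3 burn out
  TTTTT
  TTFTT
  T....
  .....
  .....
Step 4: 3 trees catch fire, 1 burn out
  TTFTT
  TF.FT
  T....
  .....
  .....

TTFTT
TF.FT
T....
.....
.....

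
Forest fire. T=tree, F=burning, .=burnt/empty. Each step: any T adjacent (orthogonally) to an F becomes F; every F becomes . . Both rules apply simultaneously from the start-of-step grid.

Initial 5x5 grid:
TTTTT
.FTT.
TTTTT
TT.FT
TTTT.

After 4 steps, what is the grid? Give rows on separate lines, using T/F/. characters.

Step 1: 6 trees catch fire, 2 burn out
  TFTTT
  ..FT.
  TFTFT
  TT..F
  TTTF.
Step 2: 8 trees catch fire, 6 burn out
  F.FTT
  ...F.
  F.F.F
  TF...
  TTF..
Step 3: 3 trees catch fire, 8 burn out
  ...FT
  .....
  .....
  F....
  TF...
Step 4: 2 trees catch fire, 3 burn out
  ....F
  .....
  .....
  .....
  F....

....F
.....
.....
.....
F....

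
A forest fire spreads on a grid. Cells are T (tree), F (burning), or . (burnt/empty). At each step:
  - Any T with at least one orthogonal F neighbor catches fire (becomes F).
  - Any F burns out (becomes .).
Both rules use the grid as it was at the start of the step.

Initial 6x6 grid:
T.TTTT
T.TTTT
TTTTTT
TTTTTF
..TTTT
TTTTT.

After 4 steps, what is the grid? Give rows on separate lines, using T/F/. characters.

Step 1: 3 trees catch fire, 1 burn out
  T.TTTT
  T.TTTT
  TTTTTF
  TTTTF.
  ..TTTF
  TTTTT.
Step 2: 4 trees catch fire, 3 burn out
  T.TTTT
  T.TTTF
  TTTTF.
  TTTF..
  ..TTF.
  TTTTT.
Step 3: 6 trees catch fire, 4 burn out
  T.TTTF
  T.TTF.
  TTTF..
  TTF...
  ..TF..
  TTTTF.
Step 4: 6 trees catch fire, 6 burn out
  T.TTF.
  T.TF..
  TTF...
  TF....
  ..F...
  TTTF..

T.TTF.
T.TF..
TTF...
TF....
..F...
TTTF..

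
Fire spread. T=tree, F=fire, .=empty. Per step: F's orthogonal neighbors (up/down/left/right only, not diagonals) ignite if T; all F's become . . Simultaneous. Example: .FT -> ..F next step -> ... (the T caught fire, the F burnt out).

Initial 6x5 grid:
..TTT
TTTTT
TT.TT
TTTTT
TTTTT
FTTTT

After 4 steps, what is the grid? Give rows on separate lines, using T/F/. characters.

Step 1: 2 trees catch fire, 1 burn out
  ..TTT
  TTTTT
  TT.TT
  TTTTT
  FTTTT
  .FTTT
Step 2: 3 trees catch fire, 2 burn out
  ..TTT
  TTTTT
  TT.TT
  FTTTT
  .FTTT
  ..FTT
Step 3: 4 trees catch fire, 3 burn out
  ..TTT
  TTTTT
  FT.TT
  .FTTT
  ..FTT
  ...FT
Step 4: 5 trees catch fire, 4 burn out
  ..TTT
  FTTTT
  .F.TT
  ..FTT
  ...FT
  ....F

..TTT
FTTTT
.F.TT
..FTT
...FT
....F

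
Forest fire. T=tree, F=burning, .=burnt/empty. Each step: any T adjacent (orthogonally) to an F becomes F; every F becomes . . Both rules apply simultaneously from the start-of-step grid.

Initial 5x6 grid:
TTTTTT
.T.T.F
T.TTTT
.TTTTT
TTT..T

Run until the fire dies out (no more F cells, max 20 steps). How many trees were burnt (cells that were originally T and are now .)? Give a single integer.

Answer: 21

Derivation:
Step 1: +2 fires, +1 burnt (F count now 2)
Step 2: +3 fires, +2 burnt (F count now 3)
Step 3: +4 fires, +3 burnt (F count now 4)
Step 4: +4 fires, +4 burnt (F count now 4)
Step 5: +2 fires, +4 burnt (F count now 2)
Step 6: +4 fires, +2 burnt (F count now 4)
Step 7: +1 fires, +4 burnt (F count now 1)
Step 8: +1 fires, +1 burnt (F count now 1)
Step 9: +0 fires, +1 burnt (F count now 0)
Fire out after step 9
Initially T: 22, now '.': 29
Total burnt (originally-T cells now '.'): 21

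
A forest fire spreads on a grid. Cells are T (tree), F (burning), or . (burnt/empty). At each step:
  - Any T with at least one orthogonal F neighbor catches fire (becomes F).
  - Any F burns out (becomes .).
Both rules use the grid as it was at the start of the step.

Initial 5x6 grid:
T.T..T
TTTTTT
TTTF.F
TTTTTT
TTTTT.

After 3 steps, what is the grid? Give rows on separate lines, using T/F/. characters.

Step 1: 5 trees catch fire, 2 burn out
  T.T..T
  TTTFTF
  TTF...
  TTTFTF
  TTTTT.
Step 2: 7 trees catch fire, 5 burn out
  T.T..F
  TTF.F.
  TF....
  TTF.F.
  TTTFT.
Step 3: 6 trees catch fire, 7 burn out
  T.F...
  TF....
  F.....
  TF....
  TTF.F.

T.F...
TF....
F.....
TF....
TTF.F.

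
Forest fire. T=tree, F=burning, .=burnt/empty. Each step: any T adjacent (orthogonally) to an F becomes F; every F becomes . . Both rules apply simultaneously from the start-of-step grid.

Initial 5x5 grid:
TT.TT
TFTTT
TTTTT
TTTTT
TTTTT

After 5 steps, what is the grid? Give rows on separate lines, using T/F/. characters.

Step 1: 4 trees catch fire, 1 burn out
  TF.TT
  F.FTT
  TFTTT
  TTTTT
  TTTTT
Step 2: 5 trees catch fire, 4 burn out
  F..TT
  ...FT
  F.FTT
  TFTTT
  TTTTT
Step 3: 6 trees catch fire, 5 burn out
  ...FT
  ....F
  ...FT
  F.FTT
  TFTTT
Step 4: 5 trees catch fire, 6 burn out
  ....F
  .....
  ....F
  ...FT
  F.FTT
Step 5: 2 trees catch fire, 5 burn out
  .....
  .....
  .....
  ....F
  ...FT

.....
.....
.....
....F
...FT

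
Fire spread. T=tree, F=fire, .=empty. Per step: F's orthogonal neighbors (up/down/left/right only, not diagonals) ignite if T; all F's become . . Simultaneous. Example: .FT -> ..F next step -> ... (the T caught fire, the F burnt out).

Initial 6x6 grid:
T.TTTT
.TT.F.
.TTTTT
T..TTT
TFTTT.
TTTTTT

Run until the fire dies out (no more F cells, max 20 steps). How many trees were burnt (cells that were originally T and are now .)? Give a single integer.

Answer: 25

Derivation:
Step 1: +5 fires, +2 burnt (F count now 5)
Step 2: +9 fires, +5 burnt (F count now 9)
Step 3: +6 fires, +9 burnt (F count now 6)
Step 4: +3 fires, +6 burnt (F count now 3)
Step 5: +2 fires, +3 burnt (F count now 2)
Step 6: +0 fires, +2 burnt (F count now 0)
Fire out after step 6
Initially T: 26, now '.': 35
Total burnt (originally-T cells now '.'): 25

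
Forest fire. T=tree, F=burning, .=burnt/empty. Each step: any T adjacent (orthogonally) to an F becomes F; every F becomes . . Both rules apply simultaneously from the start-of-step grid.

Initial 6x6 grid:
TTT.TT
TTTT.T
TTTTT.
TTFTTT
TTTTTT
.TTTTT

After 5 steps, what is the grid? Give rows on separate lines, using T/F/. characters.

Step 1: 4 trees catch fire, 1 burn out
  TTT.TT
  TTTT.T
  TTFTT.
  TF.FTT
  TTFTTT
  .TTTTT
Step 2: 8 trees catch fire, 4 burn out
  TTT.TT
  TTFT.T
  TF.FT.
  F...FT
  TF.FTT
  .TFTTT
Step 3: 10 trees catch fire, 8 burn out
  TTF.TT
  TF.F.T
  F...F.
  .....F
  F...FT
  .F.FTT
Step 4: 4 trees catch fire, 10 burn out
  TF..TT
  F....T
  ......
  ......
  .....F
  ....FT
Step 5: 2 trees catch fire, 4 burn out
  F...TT
  .....T
  ......
  ......
  ......
  .....F

F...TT
.....T
......
......
......
.....F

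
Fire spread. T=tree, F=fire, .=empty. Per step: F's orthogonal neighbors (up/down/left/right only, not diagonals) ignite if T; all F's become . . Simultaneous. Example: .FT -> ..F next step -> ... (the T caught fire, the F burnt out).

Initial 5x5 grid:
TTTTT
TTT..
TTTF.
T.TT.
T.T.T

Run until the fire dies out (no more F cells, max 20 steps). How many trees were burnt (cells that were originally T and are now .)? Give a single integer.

Answer: 16

Derivation:
Step 1: +2 fires, +1 burnt (F count now 2)
Step 2: +3 fires, +2 burnt (F count now 3)
Step 3: +4 fires, +3 burnt (F count now 4)
Step 4: +4 fires, +4 burnt (F count now 4)
Step 5: +3 fires, +4 burnt (F count now 3)
Step 6: +0 fires, +3 burnt (F count now 0)
Fire out after step 6
Initially T: 17, now '.': 24
Total burnt (originally-T cells now '.'): 16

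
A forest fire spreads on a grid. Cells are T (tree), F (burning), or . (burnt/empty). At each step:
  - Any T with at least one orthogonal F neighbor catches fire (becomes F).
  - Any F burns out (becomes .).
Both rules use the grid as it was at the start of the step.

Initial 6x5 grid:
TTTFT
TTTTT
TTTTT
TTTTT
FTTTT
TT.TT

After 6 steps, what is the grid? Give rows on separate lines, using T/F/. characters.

Step 1: 6 trees catch fire, 2 burn out
  TTF.F
  TTTFT
  TTTTT
  FTTTT
  .FTTT
  FT.TT
Step 2: 8 trees catch fire, 6 burn out
  TF...
  TTF.F
  FTTFT
  .FTTT
  ..FTT
  .F.TT
Step 3: 9 trees catch fire, 8 burn out
  F....
  FF...
  .FF.F
  ..FFT
  ...FT
  ...TT
Step 4: 3 trees catch fire, 9 burn out
  .....
  .....
  .....
  ....F
  ....F
  ...FT
Step 5: 1 trees catch fire, 3 burn out
  .....
  .....
  .....
  .....
  .....
  ....F
Step 6: 0 trees catch fire, 1 burn out
  .....
  .....
  .....
  .....
  .....
  .....

.....
.....
.....
.....
.....
.....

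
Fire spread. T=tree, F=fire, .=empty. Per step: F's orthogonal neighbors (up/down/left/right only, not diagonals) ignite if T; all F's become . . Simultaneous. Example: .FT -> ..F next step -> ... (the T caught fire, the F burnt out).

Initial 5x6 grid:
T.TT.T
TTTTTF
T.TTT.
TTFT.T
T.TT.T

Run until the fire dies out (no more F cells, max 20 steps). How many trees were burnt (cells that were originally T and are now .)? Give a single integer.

Step 1: +6 fires, +2 burnt (F count now 6)
Step 2: +6 fires, +6 burnt (F count now 6)
Step 3: +5 fires, +6 burnt (F count now 5)
Step 4: +1 fires, +5 burnt (F count now 1)
Step 5: +1 fires, +1 burnt (F count now 1)
Step 6: +0 fires, +1 burnt (F count now 0)
Fire out after step 6
Initially T: 21, now '.': 28
Total burnt (originally-T cells now '.'): 19

Answer: 19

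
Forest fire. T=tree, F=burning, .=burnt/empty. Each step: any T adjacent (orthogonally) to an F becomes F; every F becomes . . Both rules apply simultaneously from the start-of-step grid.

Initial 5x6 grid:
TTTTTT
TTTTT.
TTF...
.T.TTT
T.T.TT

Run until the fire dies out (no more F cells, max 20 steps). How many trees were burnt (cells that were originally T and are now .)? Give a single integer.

Answer: 14

Derivation:
Step 1: +2 fires, +1 burnt (F count now 2)
Step 2: +5 fires, +2 burnt (F count now 5)
Step 3: +4 fires, +5 burnt (F count now 4)
Step 4: +2 fires, +4 burnt (F count now 2)
Step 5: +1 fires, +2 burnt (F count now 1)
Step 6: +0 fires, +1 burnt (F count now 0)
Fire out after step 6
Initially T: 21, now '.': 23
Total burnt (originally-T cells now '.'): 14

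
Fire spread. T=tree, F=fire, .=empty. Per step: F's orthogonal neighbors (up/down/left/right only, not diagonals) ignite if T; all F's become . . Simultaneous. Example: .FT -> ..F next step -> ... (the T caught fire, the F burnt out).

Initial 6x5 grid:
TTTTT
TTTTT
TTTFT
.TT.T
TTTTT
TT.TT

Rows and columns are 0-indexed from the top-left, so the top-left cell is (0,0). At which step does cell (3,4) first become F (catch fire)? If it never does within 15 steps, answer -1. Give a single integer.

Step 1: cell (3,4)='T' (+3 fires, +1 burnt)
Step 2: cell (3,4)='F' (+6 fires, +3 burnt)
  -> target ignites at step 2
Step 3: cell (3,4)='.' (+7 fires, +6 burnt)
Step 4: cell (3,4)='.' (+5 fires, +7 burnt)
Step 5: cell (3,4)='.' (+4 fires, +5 burnt)
Step 6: cell (3,4)='.' (+1 fires, +4 burnt)
Step 7: cell (3,4)='.' (+0 fires, +1 burnt)
  fire out at step 7

2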